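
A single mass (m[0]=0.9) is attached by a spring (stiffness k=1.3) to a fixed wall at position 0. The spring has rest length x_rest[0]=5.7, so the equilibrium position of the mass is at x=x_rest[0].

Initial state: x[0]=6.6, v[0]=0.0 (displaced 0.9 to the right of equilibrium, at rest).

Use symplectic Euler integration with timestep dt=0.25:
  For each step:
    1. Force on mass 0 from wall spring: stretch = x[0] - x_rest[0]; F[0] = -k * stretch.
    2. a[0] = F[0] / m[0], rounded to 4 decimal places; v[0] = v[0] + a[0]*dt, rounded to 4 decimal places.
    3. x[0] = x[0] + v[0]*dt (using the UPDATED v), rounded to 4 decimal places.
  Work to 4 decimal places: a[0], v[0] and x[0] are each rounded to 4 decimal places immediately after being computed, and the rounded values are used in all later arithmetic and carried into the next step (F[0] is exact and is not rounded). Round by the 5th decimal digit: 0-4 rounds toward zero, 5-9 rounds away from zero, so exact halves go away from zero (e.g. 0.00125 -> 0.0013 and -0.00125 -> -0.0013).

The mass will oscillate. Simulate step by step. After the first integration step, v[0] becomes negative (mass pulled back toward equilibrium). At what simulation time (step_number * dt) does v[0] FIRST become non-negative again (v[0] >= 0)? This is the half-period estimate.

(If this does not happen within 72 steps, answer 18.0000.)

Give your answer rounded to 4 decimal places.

Step 0: x=[6.6000] v=[0.0000]
Step 1: x=[6.5188] v=[-0.3250]
Step 2: x=[6.3636] v=[-0.6207]
Step 3: x=[6.1485] v=[-0.8603]
Step 4: x=[5.8929] v=[-1.0223]
Step 5: x=[5.6199] v=[-1.0920]
Step 6: x=[5.3541] v=[-1.0631]
Step 7: x=[5.1196] v=[-0.9382]
Step 8: x=[4.9375] v=[-0.7286]
Step 9: x=[4.8242] v=[-0.4533]
Step 10: x=[4.7899] v=[-0.1371]
Step 11: x=[4.8378] v=[0.1916]
First v>=0 after going negative at step 11, time=2.7500

Answer: 2.7500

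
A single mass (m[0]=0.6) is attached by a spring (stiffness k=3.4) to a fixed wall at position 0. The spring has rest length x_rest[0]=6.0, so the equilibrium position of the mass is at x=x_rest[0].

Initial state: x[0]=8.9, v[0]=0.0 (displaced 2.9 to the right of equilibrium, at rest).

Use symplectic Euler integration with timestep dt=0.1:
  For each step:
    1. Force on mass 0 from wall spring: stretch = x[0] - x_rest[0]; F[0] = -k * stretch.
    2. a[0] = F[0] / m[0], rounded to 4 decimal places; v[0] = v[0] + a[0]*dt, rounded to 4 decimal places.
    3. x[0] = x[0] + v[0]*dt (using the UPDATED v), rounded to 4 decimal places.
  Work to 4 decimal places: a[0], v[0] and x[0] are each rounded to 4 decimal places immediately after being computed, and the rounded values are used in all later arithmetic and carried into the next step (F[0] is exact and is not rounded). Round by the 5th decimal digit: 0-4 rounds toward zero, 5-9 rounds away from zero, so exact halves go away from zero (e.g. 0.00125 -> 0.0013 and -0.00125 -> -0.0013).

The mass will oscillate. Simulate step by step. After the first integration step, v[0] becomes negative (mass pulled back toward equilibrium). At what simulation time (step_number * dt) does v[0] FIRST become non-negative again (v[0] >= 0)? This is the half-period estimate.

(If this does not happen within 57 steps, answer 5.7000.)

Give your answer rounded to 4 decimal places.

Step 0: x=[8.9000] v=[0.0000]
Step 1: x=[8.7357] v=[-1.6433]
Step 2: x=[8.4164] v=[-3.1935]
Step 3: x=[7.9601] v=[-4.5628]
Step 4: x=[7.3928] v=[-5.6735]
Step 5: x=[6.7465] v=[-6.4628]
Step 6: x=[6.0579] v=[-6.8858]
Step 7: x=[5.3660] v=[-6.9186]
Step 8: x=[4.7101] v=[-6.5593]
Step 9: x=[4.1273] v=[-5.8284]
Step 10: x=[3.6506] v=[-4.7672]
Step 11: x=[3.3070] v=[-3.4359]
Step 12: x=[3.1160] v=[-1.9099]
Step 13: x=[3.0884] v=[-0.2756]
Step 14: x=[3.2258] v=[1.3743]
First v>=0 after going negative at step 14, time=1.4000

Answer: 1.4000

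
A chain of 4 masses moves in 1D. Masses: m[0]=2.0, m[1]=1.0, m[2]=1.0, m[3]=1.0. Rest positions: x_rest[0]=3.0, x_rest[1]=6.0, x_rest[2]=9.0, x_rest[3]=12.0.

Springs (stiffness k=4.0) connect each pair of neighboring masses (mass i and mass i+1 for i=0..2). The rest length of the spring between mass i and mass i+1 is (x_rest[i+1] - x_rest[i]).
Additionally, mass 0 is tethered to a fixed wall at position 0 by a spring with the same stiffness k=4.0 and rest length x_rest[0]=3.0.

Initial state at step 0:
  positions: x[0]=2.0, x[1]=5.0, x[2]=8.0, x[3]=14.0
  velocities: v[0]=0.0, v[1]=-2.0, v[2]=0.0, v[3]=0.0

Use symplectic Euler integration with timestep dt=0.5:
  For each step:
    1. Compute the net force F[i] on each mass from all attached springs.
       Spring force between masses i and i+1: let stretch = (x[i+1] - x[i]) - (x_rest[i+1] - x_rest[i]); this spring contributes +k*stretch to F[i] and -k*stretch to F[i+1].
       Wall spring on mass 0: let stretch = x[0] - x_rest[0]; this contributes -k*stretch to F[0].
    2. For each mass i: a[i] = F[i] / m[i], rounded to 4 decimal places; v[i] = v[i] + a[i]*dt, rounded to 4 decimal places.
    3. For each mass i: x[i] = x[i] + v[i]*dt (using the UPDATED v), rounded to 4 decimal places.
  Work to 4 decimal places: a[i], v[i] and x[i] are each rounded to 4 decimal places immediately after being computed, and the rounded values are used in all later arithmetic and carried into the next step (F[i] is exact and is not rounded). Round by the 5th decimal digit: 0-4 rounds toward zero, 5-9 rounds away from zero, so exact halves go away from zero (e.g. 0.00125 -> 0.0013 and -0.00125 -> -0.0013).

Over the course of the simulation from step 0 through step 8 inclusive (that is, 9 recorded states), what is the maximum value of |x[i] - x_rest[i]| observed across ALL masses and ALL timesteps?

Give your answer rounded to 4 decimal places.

Answer: 2.7500

Derivation:
Step 0: x=[2.0000 5.0000 8.0000 14.0000] v=[0.0000 -2.0000 0.0000 0.0000]
Step 1: x=[2.5000 4.0000 11.0000 11.0000] v=[1.0000 -2.0000 6.0000 -6.0000]
Step 2: x=[2.5000 8.5000 7.0000 11.0000] v=[0.0000 9.0000 -8.0000 0.0000]
Step 3: x=[4.2500 5.5000 8.5000 10.0000] v=[3.5000 -6.0000 3.0000 -2.0000]
Step 4: x=[4.5000 4.2500 8.5000 10.5000] v=[0.5000 -2.5000 0.0000 1.0000]
Step 5: x=[2.3750 7.5000 6.2500 12.0000] v=[-4.2500 6.5000 -4.5000 3.0000]
Step 6: x=[1.6250 4.3750 11.0000 10.7500] v=[-1.5000 -6.2500 9.5000 -2.5000]
Step 7: x=[1.4375 5.1250 8.8750 12.7500] v=[-0.3750 1.5000 -4.2500 4.0000]
Step 8: x=[2.3750 5.9375 6.8750 13.8750] v=[1.8750 1.6250 -4.0000 2.2500]
Max displacement = 2.7500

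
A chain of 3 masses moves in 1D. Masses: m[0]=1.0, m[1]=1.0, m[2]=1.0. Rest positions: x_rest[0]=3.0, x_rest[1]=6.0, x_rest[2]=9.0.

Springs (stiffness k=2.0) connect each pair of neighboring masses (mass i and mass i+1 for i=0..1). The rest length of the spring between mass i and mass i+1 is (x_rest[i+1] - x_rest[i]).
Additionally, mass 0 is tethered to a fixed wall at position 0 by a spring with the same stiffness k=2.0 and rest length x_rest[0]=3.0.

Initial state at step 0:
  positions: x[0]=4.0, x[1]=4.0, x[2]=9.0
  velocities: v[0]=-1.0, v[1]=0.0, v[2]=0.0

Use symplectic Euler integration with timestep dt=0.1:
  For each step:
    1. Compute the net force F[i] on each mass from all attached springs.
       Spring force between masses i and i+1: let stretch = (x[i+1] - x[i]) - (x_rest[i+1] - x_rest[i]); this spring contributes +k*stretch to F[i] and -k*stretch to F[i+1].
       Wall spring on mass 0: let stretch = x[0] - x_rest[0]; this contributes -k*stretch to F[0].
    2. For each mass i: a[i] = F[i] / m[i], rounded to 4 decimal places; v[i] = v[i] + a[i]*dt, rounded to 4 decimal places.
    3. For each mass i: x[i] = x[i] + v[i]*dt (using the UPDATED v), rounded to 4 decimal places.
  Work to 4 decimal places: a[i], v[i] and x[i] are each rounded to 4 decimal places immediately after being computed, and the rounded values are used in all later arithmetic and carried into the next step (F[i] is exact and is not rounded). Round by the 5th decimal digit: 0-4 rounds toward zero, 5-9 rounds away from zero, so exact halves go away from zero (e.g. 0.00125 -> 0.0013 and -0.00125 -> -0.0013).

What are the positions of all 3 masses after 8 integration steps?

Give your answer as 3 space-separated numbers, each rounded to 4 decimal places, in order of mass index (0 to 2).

Answer: 1.5564 6.3041 8.0600

Derivation:
Step 0: x=[4.0000 4.0000 9.0000] v=[-1.0000 0.0000 0.0000]
Step 1: x=[3.8200 4.1000 8.9600] v=[-1.8000 1.0000 -0.4000]
Step 2: x=[3.5692 4.2916 8.8828] v=[-2.5080 1.9160 -0.7720]
Step 3: x=[3.2615 4.5606 8.7738] v=[-3.0774 2.6898 -1.0902]
Step 4: x=[2.9145 4.8879 8.6405] v=[-3.4699 3.2726 -1.3328]
Step 5: x=[2.5487 5.2507 8.4922] v=[-3.6581 3.6284 -1.4833]
Step 6: x=[2.1860 5.6243 8.3390] v=[-3.6274 3.7363 -1.5316]
Step 7: x=[1.8483 5.9835 8.1916] v=[-3.3769 3.5916 -1.4745]
Step 8: x=[1.5564 6.3041 8.0600] v=[-2.9195 3.2062 -1.3161]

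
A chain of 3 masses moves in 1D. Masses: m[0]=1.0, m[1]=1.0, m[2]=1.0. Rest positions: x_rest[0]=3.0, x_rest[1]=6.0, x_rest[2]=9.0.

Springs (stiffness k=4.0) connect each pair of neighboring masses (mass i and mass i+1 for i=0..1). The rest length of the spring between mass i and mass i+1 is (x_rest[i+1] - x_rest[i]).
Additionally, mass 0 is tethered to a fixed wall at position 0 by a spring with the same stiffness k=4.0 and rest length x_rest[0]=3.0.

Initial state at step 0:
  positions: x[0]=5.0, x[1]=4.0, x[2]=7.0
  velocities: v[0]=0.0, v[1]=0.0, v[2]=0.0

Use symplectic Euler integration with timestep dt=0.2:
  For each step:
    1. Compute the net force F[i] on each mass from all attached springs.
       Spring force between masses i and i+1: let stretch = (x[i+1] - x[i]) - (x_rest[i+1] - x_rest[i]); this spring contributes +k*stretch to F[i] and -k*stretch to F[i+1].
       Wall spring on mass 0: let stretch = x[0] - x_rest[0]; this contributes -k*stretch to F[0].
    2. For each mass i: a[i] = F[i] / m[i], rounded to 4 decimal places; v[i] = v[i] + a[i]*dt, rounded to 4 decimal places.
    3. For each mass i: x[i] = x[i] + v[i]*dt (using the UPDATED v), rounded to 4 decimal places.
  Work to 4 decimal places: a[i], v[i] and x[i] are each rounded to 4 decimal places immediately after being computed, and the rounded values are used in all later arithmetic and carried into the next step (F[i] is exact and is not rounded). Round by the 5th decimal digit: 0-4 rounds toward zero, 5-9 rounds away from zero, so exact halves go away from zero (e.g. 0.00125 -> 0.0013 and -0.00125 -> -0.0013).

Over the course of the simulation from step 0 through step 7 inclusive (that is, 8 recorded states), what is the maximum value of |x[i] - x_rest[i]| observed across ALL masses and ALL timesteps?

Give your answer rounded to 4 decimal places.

Answer: 2.6832

Derivation:
Step 0: x=[5.0000 4.0000 7.0000] v=[0.0000 0.0000 0.0000]
Step 1: x=[4.0400 4.6400 7.0000] v=[-4.8000 3.2000 0.0000]
Step 2: x=[2.5296 5.5616 7.1024] v=[-7.5520 4.6080 0.5120]
Step 3: x=[1.0996 6.2446 7.4383] v=[-7.1501 3.4150 1.6794]
Step 4: x=[0.3168 6.2954 8.0632] v=[-3.9138 0.2540 3.1244]
Step 5: x=[0.4399 5.6725 8.8852] v=[0.6156 -3.1146 4.1102]
Step 6: x=[1.3299 4.7264 9.6732] v=[4.4498 -4.7305 3.9400]
Step 7: x=[2.5505 4.0283 10.1497] v=[6.1031 -3.4903 2.3826]
Max displacement = 2.6832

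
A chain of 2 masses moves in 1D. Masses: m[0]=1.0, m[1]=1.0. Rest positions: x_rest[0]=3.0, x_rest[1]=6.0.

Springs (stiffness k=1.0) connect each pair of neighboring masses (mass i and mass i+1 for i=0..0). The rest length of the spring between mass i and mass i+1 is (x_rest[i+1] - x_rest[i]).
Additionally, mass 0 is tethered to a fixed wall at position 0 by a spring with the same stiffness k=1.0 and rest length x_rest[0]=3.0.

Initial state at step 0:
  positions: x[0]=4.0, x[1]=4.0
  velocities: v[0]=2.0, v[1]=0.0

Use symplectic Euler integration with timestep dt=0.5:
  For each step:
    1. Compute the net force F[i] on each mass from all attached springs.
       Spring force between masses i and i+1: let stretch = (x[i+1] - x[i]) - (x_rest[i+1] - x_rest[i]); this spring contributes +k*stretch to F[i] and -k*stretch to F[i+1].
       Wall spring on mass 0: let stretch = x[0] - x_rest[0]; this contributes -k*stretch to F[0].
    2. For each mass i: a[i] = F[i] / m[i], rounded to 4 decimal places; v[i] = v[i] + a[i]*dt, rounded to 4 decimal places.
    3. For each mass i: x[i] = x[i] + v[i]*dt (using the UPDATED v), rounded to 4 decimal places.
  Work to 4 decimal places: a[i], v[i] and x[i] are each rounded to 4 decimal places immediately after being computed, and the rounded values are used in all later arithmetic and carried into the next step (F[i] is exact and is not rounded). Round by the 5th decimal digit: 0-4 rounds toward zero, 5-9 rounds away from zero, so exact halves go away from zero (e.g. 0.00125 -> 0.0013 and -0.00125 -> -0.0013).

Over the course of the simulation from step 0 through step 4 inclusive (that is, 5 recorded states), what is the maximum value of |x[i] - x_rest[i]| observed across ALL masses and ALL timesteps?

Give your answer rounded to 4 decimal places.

Answer: 2.2227

Derivation:
Step 0: x=[4.0000 4.0000] v=[2.0000 0.0000]
Step 1: x=[4.0000 4.7500] v=[0.0000 1.5000]
Step 2: x=[3.1875 6.0625] v=[-1.6250 2.6250]
Step 3: x=[2.2969 7.4063] v=[-1.7813 2.6875]
Step 4: x=[2.1094 8.2227] v=[-0.3751 1.6328]
Max displacement = 2.2227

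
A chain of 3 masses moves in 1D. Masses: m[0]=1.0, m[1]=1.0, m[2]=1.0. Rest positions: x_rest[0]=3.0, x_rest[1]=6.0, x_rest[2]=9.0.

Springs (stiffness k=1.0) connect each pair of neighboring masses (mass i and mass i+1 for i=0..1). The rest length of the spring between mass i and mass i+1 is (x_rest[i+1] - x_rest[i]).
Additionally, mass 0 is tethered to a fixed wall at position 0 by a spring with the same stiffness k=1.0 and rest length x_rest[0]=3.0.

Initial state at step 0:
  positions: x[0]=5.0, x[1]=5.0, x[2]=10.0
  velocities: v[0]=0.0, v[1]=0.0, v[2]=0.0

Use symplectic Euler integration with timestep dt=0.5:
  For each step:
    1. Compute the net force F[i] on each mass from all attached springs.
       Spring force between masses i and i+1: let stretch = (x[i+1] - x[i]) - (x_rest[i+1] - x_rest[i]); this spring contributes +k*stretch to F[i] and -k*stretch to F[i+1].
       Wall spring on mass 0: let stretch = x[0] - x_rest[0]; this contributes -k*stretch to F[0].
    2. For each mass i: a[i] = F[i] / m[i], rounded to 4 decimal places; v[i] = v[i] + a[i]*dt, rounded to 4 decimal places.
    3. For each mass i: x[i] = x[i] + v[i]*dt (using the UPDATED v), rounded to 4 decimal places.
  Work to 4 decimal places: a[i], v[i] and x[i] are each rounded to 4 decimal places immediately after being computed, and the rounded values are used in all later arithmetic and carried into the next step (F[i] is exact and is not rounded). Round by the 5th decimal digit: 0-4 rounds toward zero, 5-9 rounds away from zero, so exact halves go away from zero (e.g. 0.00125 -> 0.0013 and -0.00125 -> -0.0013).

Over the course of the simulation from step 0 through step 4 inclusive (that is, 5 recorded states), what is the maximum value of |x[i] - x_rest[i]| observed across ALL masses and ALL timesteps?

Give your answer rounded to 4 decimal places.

Answer: 2.0625

Derivation:
Step 0: x=[5.0000 5.0000 10.0000] v=[0.0000 0.0000 0.0000]
Step 1: x=[3.7500 6.2500 9.5000] v=[-2.5000 2.5000 -1.0000]
Step 2: x=[2.1875 7.6875 8.9375] v=[-3.1250 2.8750 -1.1250]
Step 3: x=[1.4531 8.0625 8.8125] v=[-1.4688 0.7500 -0.2500]
Step 4: x=[2.0078 6.9727 9.2500] v=[1.1094 -2.1797 0.8750]
Max displacement = 2.0625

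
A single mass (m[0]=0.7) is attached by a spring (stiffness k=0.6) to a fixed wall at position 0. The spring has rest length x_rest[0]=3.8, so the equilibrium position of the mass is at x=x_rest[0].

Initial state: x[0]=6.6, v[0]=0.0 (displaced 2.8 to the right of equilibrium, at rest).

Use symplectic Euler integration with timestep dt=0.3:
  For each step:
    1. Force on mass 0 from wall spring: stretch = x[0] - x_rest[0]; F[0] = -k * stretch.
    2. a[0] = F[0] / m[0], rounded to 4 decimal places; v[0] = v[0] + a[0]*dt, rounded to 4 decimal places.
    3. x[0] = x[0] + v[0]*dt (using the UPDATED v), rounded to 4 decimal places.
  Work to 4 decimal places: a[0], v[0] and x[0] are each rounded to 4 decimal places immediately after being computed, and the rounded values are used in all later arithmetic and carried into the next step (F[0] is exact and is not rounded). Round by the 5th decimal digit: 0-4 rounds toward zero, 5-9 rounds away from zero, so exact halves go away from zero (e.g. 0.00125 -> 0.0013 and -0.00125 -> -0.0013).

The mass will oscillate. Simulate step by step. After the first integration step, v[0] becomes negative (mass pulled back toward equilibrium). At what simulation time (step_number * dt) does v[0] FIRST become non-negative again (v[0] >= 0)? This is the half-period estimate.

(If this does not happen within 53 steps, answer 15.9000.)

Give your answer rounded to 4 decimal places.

Step 0: x=[6.6000] v=[0.0000]
Step 1: x=[6.3840] v=[-0.7200]
Step 2: x=[5.9687] v=[-1.3845]
Step 3: x=[5.3860] v=[-1.9422]
Step 4: x=[4.6810] v=[-2.3500]
Step 5: x=[3.9081] v=[-2.5765]
Step 6: x=[3.1268] v=[-2.6043]
Step 7: x=[2.3974] v=[-2.4312]
Step 8: x=[1.7763] v=[-2.0705]
Step 9: x=[1.3113] v=[-1.5501]
Step 10: x=[1.0383] v=[-0.9101]
Step 11: x=[0.9783] v=[-0.1999]
Step 12: x=[1.1360] v=[0.5257]
First v>=0 after going negative at step 12, time=3.6000

Answer: 3.6000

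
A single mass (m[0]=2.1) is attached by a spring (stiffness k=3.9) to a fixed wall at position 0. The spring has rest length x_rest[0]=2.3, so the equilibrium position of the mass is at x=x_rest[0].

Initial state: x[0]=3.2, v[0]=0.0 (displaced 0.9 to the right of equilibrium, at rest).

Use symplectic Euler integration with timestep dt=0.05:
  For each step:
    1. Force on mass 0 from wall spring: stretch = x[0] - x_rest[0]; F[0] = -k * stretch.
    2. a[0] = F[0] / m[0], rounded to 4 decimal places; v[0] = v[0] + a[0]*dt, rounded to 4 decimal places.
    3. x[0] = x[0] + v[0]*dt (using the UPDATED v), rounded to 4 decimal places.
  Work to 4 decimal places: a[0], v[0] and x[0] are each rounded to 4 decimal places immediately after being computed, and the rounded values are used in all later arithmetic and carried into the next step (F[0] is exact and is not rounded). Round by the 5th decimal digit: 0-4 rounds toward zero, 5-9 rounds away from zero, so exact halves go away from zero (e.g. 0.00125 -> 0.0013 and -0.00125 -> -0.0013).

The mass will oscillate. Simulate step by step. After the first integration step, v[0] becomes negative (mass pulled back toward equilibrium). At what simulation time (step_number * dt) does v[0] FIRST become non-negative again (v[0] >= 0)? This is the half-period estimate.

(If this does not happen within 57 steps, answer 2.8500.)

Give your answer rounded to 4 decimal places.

Answer: 2.3500

Derivation:
Step 0: x=[3.2000] v=[0.0000]
Step 1: x=[3.1958] v=[-0.0836]
Step 2: x=[3.1875] v=[-0.1668]
Step 3: x=[3.1750] v=[-0.2492]
Step 4: x=[3.1585] v=[-0.3305]
Step 5: x=[3.1380] v=[-0.4102]
Step 6: x=[3.1136] v=[-0.4880]
Step 7: x=[3.0854] v=[-0.5636]
Step 8: x=[3.0536] v=[-0.6365]
Step 9: x=[3.0183] v=[-0.7065]
Step 10: x=[2.9796] v=[-0.7732]
Step 11: x=[2.9378] v=[-0.8363]
Step 12: x=[2.8930] v=[-0.8955]
Step 13: x=[2.8455] v=[-0.9506]
Step 14: x=[2.7954] v=[-1.0013]
Step 15: x=[2.7430] v=[-1.0473]
Step 16: x=[2.6886] v=[-1.0884]
Step 17: x=[2.6324] v=[-1.1245]
Step 18: x=[2.5746] v=[-1.1554]
Step 19: x=[2.5156] v=[-1.1809]
Step 20: x=[2.4556] v=[-1.2009]
Step 21: x=[2.3948] v=[-1.2154]
Step 22: x=[2.3336] v=[-1.2242]
Step 23: x=[2.2722] v=[-1.2273]
Step 24: x=[2.2110] v=[-1.2247]
Step 25: x=[2.1502] v=[-1.2164]
Step 26: x=[2.0901] v=[-1.2025]
Step 27: x=[2.0310] v=[-1.1830]
Step 28: x=[1.9731] v=[-1.1580]
Step 29: x=[1.9167] v=[-1.1276]
Step 30: x=[1.8621] v=[-1.0920]
Step 31: x=[1.8095] v=[-1.0513]
Step 32: x=[1.7592] v=[-1.0058]
Step 33: x=[1.7114] v=[-0.9556]
Step 34: x=[1.6664] v=[-0.9009]
Step 35: x=[1.6243] v=[-0.8421]
Step 36: x=[1.5853] v=[-0.7794]
Step 37: x=[1.5497] v=[-0.7130]
Step 38: x=[1.5175] v=[-0.6433]
Step 39: x=[1.4890] v=[-0.5706]
Step 40: x=[1.4642] v=[-0.4953]
Step 41: x=[1.4433] v=[-0.4177]
Step 42: x=[1.4264] v=[-0.3382]
Step 43: x=[1.4135] v=[-0.2571]
Step 44: x=[1.4048] v=[-0.1748]
Step 45: x=[1.4002] v=[-0.0917]
Step 46: x=[1.3998] v=[-0.0081]
Step 47: x=[1.4036] v=[0.0755]
First v>=0 after going negative at step 47, time=2.3500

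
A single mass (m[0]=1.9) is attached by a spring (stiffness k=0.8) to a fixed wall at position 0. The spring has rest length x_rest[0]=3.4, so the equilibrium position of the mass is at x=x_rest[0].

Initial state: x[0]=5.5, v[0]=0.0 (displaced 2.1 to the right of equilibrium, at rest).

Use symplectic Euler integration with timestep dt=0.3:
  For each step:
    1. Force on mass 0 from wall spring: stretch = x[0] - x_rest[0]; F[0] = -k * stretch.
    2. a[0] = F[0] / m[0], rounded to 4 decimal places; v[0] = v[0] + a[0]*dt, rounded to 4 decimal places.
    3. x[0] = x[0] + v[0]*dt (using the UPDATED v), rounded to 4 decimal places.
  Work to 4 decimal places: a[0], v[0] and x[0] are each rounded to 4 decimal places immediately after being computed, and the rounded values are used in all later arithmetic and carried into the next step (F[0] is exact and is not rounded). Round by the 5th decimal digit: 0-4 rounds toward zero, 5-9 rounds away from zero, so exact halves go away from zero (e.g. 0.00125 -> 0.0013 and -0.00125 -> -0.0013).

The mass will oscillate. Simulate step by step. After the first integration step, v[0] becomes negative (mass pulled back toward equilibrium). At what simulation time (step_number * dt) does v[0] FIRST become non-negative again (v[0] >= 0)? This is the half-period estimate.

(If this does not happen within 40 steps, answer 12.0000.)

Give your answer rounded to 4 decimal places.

Step 0: x=[5.5000] v=[0.0000]
Step 1: x=[5.4204] v=[-0.2653]
Step 2: x=[5.2643] v=[-0.5205]
Step 3: x=[5.0375] v=[-0.7560]
Step 4: x=[4.7486] v=[-0.9629]
Step 5: x=[4.4086] v=[-1.1332]
Step 6: x=[4.0304] v=[-1.2606]
Step 7: x=[3.6283] v=[-1.3402]
Step 8: x=[3.2176] v=[-1.3690]
Step 9: x=[2.8138] v=[-1.3460]
Step 10: x=[2.4322] v=[-1.2720]
Step 11: x=[2.0873] v=[-1.1498]
Step 12: x=[1.7921] v=[-0.9840]
Step 13: x=[1.5578] v=[-0.7809]
Step 14: x=[1.3933] v=[-0.5482]
Step 15: x=[1.3049] v=[-0.2947]
Step 16: x=[1.2959] v=[-0.0301]
Step 17: x=[1.3666] v=[0.2357]
First v>=0 after going negative at step 17, time=5.1000

Answer: 5.1000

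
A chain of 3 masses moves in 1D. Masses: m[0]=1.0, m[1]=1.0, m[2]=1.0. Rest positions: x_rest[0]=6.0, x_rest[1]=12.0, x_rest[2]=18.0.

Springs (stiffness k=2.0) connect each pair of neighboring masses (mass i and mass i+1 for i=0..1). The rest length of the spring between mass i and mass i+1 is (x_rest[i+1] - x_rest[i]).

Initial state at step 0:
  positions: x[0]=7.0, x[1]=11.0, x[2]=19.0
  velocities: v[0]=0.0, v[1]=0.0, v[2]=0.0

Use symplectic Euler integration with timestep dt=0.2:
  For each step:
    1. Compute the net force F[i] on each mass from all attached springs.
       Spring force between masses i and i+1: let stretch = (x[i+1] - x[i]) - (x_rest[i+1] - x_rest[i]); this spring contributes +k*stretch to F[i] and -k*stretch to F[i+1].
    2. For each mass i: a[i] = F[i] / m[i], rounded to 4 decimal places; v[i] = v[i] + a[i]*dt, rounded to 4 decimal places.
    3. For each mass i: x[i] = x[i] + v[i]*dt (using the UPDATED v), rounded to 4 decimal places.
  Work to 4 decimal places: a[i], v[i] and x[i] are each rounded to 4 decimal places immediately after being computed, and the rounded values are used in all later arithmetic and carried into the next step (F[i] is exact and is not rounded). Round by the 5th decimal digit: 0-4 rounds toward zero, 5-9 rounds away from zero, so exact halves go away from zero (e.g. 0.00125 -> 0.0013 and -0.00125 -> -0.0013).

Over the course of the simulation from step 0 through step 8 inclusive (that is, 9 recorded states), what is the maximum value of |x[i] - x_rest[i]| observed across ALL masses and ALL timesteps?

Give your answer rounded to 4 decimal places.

Answer: 1.7047

Derivation:
Step 0: x=[7.0000 11.0000 19.0000] v=[0.0000 0.0000 0.0000]
Step 1: x=[6.8400 11.3200 18.8400] v=[-0.8000 1.6000 -0.8000]
Step 2: x=[6.5584 11.8832 18.5584] v=[-1.4080 2.8160 -1.4080]
Step 3: x=[6.2228 12.5544 18.2228] v=[-1.6781 3.3562 -1.6781]
Step 4: x=[5.9137 13.1726 17.9137] v=[-1.5455 3.0909 -1.5455]
Step 5: x=[5.7053 13.5894 17.7053] v=[-1.0419 2.0838 -1.0419]
Step 6: x=[5.6476 13.7047 17.6476] v=[-0.2883 0.5765 -0.2883]
Step 7: x=[5.7545 13.4909 17.7545] v=[0.5345 -1.0692 0.5345]
Step 8: x=[6.0003 12.9992 18.0003] v=[1.2291 -2.4583 1.2291]
Max displacement = 1.7047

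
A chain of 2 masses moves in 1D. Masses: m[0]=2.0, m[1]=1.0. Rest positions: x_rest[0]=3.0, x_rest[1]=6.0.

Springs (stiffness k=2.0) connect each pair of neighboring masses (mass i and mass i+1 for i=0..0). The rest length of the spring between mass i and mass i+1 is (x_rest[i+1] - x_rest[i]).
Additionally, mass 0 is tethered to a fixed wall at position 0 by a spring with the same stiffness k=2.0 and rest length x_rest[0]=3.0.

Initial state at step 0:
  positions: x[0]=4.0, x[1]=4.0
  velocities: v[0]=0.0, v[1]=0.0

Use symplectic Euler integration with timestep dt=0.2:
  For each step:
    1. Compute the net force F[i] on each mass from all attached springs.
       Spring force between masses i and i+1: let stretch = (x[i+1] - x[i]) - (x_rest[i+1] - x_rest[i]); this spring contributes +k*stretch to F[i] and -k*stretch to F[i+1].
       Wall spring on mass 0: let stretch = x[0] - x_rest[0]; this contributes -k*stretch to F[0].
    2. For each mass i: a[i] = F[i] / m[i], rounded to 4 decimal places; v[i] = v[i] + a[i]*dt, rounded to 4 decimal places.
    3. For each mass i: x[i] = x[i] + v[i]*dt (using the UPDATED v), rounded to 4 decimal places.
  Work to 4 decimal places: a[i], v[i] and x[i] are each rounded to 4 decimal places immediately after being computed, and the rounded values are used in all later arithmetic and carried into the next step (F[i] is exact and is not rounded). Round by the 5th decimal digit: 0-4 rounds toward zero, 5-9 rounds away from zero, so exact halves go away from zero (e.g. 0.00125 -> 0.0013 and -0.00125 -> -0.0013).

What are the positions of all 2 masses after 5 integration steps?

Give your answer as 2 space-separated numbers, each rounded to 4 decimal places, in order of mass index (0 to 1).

Step 0: x=[4.0000 4.0000] v=[0.0000 0.0000]
Step 1: x=[3.8400 4.2400] v=[-0.8000 1.2000]
Step 2: x=[3.5424 4.6880] v=[-1.4880 2.2400]
Step 3: x=[3.1489 5.2844] v=[-1.9674 2.9818]
Step 4: x=[2.7149 5.9499] v=[-2.1701 3.3276]
Step 5: x=[2.3017 6.5966] v=[-2.0661 3.2336]

Answer: 2.3017 6.5966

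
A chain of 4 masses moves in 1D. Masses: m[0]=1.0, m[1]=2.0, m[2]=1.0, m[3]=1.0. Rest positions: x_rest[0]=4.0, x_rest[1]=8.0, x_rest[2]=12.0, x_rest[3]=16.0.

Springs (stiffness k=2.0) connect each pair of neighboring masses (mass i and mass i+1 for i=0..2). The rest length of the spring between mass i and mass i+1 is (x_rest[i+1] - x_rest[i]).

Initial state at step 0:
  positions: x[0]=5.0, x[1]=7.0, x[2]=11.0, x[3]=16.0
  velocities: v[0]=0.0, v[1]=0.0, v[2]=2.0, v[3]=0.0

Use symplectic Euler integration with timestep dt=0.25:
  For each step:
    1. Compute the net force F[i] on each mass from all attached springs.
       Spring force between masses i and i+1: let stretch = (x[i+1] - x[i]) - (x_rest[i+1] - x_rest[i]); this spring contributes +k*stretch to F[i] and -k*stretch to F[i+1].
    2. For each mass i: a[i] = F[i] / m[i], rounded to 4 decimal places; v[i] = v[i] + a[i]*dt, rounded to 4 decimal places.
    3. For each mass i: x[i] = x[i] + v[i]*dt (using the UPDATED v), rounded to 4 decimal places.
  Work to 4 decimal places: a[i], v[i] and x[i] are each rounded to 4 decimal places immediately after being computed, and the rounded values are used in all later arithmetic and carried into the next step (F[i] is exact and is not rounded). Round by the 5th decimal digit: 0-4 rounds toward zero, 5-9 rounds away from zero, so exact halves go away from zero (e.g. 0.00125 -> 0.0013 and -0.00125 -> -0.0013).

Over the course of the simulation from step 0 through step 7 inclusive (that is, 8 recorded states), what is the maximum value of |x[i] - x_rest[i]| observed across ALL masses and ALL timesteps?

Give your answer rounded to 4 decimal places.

Step 0: x=[5.0000 7.0000 11.0000 16.0000] v=[0.0000 0.0000 2.0000 0.0000]
Step 1: x=[4.7500 7.1250 11.6250 15.8750] v=[-1.0000 0.5000 2.5000 -0.5000]
Step 2: x=[4.2969 7.3828 12.2188 15.7188] v=[-1.8125 1.0313 2.3750 -0.6250]
Step 3: x=[3.7295 7.7500 12.6456 15.6251] v=[-2.2696 1.4688 1.7070 -0.3750]
Step 4: x=[3.1647 8.1719 12.8329 15.6589] v=[-2.2594 1.6876 0.7490 0.1353]
Step 5: x=[2.7258 8.5722 12.7908 15.8395] v=[-1.7558 1.6011 -0.1685 0.7223]
Step 6: x=[2.5177 8.8708 12.6024 16.1390] v=[-0.8326 1.1942 -0.7535 1.1980]
Step 7: x=[2.6037 9.0055 12.3897 16.4964] v=[0.3440 0.5388 -0.8510 1.4297]
Max displacement = 1.4823

Answer: 1.4823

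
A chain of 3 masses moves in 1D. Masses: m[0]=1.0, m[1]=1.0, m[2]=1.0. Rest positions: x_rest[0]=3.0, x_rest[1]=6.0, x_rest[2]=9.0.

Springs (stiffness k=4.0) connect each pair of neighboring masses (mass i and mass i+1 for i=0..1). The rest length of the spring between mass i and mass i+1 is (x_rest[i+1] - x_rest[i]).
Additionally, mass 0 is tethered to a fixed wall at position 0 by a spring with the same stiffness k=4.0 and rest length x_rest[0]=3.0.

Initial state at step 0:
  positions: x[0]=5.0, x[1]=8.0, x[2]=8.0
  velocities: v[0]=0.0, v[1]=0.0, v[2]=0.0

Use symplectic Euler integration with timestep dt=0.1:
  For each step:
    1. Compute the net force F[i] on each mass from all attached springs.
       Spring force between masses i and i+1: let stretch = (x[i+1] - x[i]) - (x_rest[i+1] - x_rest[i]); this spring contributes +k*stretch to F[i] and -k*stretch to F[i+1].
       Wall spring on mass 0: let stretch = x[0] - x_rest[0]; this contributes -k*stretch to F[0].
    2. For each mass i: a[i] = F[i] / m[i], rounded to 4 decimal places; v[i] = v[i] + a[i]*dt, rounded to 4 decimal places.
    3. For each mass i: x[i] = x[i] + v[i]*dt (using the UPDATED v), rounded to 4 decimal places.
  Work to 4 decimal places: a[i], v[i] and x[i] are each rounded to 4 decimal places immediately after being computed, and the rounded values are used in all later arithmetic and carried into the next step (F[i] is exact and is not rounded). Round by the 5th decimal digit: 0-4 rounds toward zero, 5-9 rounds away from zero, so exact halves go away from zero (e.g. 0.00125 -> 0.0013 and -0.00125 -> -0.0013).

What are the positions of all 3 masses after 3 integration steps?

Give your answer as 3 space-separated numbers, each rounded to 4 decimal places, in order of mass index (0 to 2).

Answer: 4.5283 7.3348 8.6728

Derivation:
Step 0: x=[5.0000 8.0000 8.0000] v=[0.0000 0.0000 0.0000]
Step 1: x=[4.9200 7.8800 8.1200] v=[-0.8000 -1.2000 1.2000]
Step 2: x=[4.7616 7.6512 8.3504] v=[-1.5840 -2.2880 2.3040]
Step 3: x=[4.5283 7.3348 8.6728] v=[-2.3328 -3.1642 3.2243]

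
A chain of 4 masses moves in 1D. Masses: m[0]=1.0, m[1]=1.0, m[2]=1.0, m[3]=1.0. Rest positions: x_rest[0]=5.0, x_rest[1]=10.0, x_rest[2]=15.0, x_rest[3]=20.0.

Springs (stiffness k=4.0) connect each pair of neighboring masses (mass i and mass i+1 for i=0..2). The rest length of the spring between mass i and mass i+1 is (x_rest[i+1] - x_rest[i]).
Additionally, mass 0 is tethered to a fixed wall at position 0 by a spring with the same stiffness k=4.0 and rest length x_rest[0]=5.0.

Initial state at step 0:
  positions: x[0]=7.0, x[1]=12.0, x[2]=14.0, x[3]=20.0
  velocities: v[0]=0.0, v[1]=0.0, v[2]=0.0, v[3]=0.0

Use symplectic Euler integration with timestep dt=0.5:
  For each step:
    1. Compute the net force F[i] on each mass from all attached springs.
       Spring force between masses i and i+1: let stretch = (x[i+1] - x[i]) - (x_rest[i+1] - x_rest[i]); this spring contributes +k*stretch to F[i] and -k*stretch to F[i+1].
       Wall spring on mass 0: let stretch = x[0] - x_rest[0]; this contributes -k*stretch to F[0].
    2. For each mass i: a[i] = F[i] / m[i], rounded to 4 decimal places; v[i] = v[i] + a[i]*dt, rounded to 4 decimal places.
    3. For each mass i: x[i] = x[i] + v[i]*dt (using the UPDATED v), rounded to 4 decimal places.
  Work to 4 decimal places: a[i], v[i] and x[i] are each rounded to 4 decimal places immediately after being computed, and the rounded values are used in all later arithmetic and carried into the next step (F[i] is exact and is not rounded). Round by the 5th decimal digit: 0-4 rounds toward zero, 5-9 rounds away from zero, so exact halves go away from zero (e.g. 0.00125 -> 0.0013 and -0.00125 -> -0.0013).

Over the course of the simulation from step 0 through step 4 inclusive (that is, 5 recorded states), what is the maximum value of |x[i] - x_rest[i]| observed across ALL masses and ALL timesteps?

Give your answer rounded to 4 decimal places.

Answer: 3.0000

Derivation:
Step 0: x=[7.0000 12.0000 14.0000 20.0000] v=[0.0000 0.0000 0.0000 0.0000]
Step 1: x=[5.0000 9.0000 18.0000 19.0000] v=[-4.0000 -6.0000 8.0000 -2.0000]
Step 2: x=[2.0000 11.0000 14.0000 22.0000] v=[-6.0000 4.0000 -8.0000 6.0000]
Step 3: x=[6.0000 7.0000 15.0000 22.0000] v=[8.0000 -8.0000 2.0000 0.0000]
Step 4: x=[5.0000 10.0000 15.0000 20.0000] v=[-2.0000 6.0000 0.0000 -4.0000]
Max displacement = 3.0000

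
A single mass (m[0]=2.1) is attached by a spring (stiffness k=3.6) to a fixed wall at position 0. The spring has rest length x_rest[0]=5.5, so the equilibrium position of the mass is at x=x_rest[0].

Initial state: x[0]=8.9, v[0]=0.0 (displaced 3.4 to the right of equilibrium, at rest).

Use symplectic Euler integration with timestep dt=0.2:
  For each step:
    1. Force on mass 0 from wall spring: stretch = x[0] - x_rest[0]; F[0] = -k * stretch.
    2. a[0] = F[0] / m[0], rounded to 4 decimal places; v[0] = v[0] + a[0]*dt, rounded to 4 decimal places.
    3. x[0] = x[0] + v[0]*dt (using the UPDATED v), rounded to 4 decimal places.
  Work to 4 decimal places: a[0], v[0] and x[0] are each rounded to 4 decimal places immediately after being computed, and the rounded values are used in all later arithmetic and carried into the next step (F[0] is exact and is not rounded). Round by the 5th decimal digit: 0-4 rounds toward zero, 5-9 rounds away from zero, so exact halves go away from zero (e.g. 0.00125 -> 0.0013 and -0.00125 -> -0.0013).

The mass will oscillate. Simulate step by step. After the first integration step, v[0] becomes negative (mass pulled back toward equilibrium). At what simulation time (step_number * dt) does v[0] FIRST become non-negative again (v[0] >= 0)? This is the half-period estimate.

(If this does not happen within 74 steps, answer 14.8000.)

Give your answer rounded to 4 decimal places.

Answer: 2.4000

Derivation:
Step 0: x=[8.9000] v=[0.0000]
Step 1: x=[8.6669] v=[-1.1657]
Step 2: x=[8.2166] v=[-2.2515]
Step 3: x=[7.5800] v=[-3.1829]
Step 4: x=[6.8008] v=[-3.8960]
Step 5: x=[5.9324] v=[-4.3420]
Step 6: x=[5.0343] v=[-4.4903]
Step 7: x=[4.1682] v=[-4.3306]
Step 8: x=[3.3934] v=[-3.8740]
Step 9: x=[2.7631] v=[-3.1517]
Step 10: x=[2.3204] v=[-2.2133]
Step 11: x=[2.0958] v=[-1.1232]
Step 12: x=[2.1046] v=[0.0440]
First v>=0 after going negative at step 12, time=2.4000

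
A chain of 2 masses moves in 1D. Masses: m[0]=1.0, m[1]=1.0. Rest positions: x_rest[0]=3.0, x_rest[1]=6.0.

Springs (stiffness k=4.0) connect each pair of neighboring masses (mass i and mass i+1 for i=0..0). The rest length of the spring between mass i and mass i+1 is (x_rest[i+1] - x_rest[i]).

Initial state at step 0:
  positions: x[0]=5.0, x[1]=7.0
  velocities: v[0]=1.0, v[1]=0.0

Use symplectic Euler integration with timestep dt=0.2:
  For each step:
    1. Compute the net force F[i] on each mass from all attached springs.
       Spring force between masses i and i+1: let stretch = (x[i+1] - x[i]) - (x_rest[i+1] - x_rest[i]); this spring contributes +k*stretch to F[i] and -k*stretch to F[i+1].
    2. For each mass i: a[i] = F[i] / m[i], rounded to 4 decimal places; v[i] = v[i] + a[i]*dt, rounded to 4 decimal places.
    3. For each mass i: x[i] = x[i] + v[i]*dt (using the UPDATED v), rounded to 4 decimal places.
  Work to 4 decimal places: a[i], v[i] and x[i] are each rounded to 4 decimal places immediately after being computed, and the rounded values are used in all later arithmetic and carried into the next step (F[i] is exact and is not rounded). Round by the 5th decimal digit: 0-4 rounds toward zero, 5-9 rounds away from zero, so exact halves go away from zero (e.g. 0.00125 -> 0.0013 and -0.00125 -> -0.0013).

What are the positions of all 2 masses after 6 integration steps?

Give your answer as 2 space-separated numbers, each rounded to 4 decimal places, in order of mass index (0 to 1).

Step 0: x=[5.0000 7.0000] v=[1.0000 0.0000]
Step 1: x=[5.0400 7.1600] v=[0.2000 0.8000]
Step 2: x=[4.9392 7.4608] v=[-0.5040 1.5040]
Step 3: x=[4.7619 7.8381] v=[-0.8867 1.8867]
Step 4: x=[4.5968 8.2032] v=[-0.8257 1.8257]
Step 5: x=[4.5287 8.4713] v=[-0.3406 1.3406]
Step 6: x=[4.6114 8.5886] v=[0.4135 0.5865]

Answer: 4.6114 8.5886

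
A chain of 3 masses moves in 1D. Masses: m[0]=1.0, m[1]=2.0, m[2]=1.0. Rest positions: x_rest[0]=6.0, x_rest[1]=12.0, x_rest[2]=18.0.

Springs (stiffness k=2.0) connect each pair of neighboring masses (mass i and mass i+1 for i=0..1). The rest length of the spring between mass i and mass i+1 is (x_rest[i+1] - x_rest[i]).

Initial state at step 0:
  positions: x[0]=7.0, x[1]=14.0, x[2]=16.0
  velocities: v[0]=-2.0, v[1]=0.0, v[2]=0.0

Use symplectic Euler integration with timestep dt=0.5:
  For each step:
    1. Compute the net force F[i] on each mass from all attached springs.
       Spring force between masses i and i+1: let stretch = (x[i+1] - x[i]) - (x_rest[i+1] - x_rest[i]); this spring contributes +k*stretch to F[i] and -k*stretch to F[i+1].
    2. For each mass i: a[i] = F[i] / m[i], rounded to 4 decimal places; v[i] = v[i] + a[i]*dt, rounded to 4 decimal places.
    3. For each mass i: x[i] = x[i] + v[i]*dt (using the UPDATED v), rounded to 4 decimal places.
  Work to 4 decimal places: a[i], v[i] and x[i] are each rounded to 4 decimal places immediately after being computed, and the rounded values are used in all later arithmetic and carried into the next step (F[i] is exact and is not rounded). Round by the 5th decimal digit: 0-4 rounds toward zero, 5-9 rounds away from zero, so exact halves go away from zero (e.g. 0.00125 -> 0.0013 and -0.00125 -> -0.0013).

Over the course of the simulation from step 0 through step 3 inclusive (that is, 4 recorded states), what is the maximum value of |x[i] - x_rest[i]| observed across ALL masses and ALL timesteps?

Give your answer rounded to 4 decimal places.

Answer: 3.1875

Derivation:
Step 0: x=[7.0000 14.0000 16.0000] v=[-2.0000 0.0000 0.0000]
Step 1: x=[6.5000 12.7500 18.0000] v=[-1.0000 -2.5000 4.0000]
Step 2: x=[6.1250 11.2500 20.3750] v=[-0.7500 -3.0000 4.7500]
Step 3: x=[5.3125 10.7500 21.1875] v=[-1.6250 -1.0000 1.6250]
Max displacement = 3.1875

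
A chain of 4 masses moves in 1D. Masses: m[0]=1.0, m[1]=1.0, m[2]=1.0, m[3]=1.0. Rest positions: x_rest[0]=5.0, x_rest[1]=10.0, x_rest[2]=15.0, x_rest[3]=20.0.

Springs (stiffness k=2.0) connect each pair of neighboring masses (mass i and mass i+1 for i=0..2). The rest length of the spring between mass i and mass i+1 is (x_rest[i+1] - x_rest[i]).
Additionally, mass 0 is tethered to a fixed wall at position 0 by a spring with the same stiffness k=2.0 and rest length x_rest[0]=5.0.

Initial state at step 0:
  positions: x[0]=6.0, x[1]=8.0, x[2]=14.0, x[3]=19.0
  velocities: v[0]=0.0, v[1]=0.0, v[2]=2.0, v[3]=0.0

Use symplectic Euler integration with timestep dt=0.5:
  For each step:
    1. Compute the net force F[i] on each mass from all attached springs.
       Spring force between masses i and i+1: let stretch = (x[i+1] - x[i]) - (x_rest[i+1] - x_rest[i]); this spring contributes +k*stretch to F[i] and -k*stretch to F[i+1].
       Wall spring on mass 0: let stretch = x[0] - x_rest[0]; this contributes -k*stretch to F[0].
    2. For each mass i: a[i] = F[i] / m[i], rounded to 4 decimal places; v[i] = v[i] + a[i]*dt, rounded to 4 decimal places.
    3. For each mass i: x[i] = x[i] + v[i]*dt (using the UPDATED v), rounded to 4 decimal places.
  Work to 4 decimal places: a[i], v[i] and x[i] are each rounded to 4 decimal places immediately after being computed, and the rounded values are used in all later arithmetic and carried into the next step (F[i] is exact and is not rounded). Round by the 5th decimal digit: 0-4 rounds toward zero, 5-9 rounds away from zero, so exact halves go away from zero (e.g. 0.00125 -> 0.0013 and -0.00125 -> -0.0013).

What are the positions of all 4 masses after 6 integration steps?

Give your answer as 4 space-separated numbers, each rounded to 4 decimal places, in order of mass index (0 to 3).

Step 0: x=[6.0000 8.0000 14.0000 19.0000] v=[0.0000 0.0000 2.0000 0.0000]
Step 1: x=[4.0000 10.0000 14.5000 19.0000] v=[-4.0000 4.0000 1.0000 0.0000]
Step 2: x=[3.0000 11.2500 15.0000 19.2500] v=[-2.0000 2.5000 1.0000 0.5000]
Step 3: x=[4.6250 10.2500 15.7500 19.8750] v=[3.2500 -2.0000 1.5000 1.2500]
Step 4: x=[6.7500 9.1875 15.8125 20.9375] v=[4.2500 -2.1250 0.1250 2.1250]
Step 5: x=[6.7188 10.2188 15.1250 21.9375] v=[-0.0625 2.0625 -1.3750 2.0000]
Step 6: x=[5.0782 11.9532 15.3907 22.0313] v=[-3.2813 3.4687 0.5313 0.1875]

Answer: 5.0782 11.9532 15.3907 22.0313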